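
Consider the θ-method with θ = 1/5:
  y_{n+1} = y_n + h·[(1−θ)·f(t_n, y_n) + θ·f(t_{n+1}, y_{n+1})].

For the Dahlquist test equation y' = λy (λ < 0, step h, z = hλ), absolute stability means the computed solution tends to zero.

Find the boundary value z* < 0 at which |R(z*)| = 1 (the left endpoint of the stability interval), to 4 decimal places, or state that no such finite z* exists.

Test eqn y'=λy, z=hλ:
  y_{n+1} = y_n + z·[4/5·y_n + 1/5·y_{n+1}] ⇒ (1 − 1/5z)y_{n+1} = (1 + 4/5z)y_n
  Hence R(z) = (1 + 4/5z)/(1 − 1/5z).

Need |R(x)|<1, x<0.
x=-0.72: |R|=0.3706
R=−1: 1+4/5x = −1+1/5x ⇒ -3/5x=2 ⇒ x=2/(-3/5)=-3.3333
Confirm numerically:
  x=-3.069: |R|=0.90172 <1
  x=-2.921: |R|=0.84383 <1
  x=-2.392: |R|=0.61797 <1
  x=-3.780: |R|=1.15262 >1
  x=-3.412: |R|=1.02806 >1
  x=-3.407: |R|=1.02629 >1
Interval (-3.3333, 0).

left endpoint -3.3333.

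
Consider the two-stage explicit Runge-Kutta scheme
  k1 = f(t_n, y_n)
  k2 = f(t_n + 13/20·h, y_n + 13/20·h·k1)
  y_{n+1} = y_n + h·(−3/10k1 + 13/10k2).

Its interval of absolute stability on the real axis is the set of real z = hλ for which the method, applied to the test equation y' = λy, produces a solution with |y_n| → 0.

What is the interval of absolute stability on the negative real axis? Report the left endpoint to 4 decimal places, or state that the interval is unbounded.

With y'=λy (z=hλ):
  k1=λy_n ⇒ h·k1=z·y_n;  k2=λ(1+13/20z)y_n ⇒ h·k2=z(1+13/20z)y_n
  y_{n+1}/y_n = 1 − 3/10z + 13/10z(1+13/20z) = 1 + z + 169/200z²
  so R(z) = 1 + z + 169/200z².

Need |R(x)|<1, x<0.
x=-0.93: |R|=0.8008
R=1: x+169/200x²=0 ⇒ x=−200/169=-1.1834; min R=1−1/(4·169/200)=0.7041>−1
Confirm numerically:
  x=-1.104: |R|=0.92590 <1
  x=-0.985: |R|=0.83484 <1
  x=-0.541: |R|=0.70632 <1
  x=-0.490: |R|=0.71288 <1
  x=-1.495: |R|=1.39360 >1
  x=-1.468: |R|=1.35300 >1
So |R|<1 on (-1.1834, 0).

(-1.1834, 0).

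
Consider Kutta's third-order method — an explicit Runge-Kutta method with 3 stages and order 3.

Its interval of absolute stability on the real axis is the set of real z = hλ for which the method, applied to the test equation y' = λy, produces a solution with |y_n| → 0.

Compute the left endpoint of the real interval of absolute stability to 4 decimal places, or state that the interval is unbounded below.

With y'=λy (z=hλ):
  order 3, 3-stage ⇒ R(z)=1+z+z^2/2+z^3/6
  (e.g. R(-1.03)=0.31833, |R|=0.31833)

Boundary: |R(x)|=1, x<0.
x=-1.03: |R|=0.3183
|R(-2.4)|=0.8240 |R(-0.85)|=0.4089 |R(-0.67)|=0.5043
Bisect:
  x_lo=-2.8270 |R|=1.5967  x_hi=-0.3520 |R|=0.7027
  mid=-1.58950 |R|=0.00444 →hi
  mid=-2.20827 |R|=0.56480 →hi
  mid=-2.51766 |R|=1.00810 →lo
  mid=-2.36297 |R|=0.77014 →hi
  mid=-2.44031 |R|=0.88481 →hi
  mid=-2.47899 |R|=0.94535 →hi
  mid=-2.49832 |R|=0.97644 →hi
  ...
  [-2.51283,-2.51267] ⇒ x*=-2.5127
Stable set (-2.5127, 0).

left endpoint -2.5127.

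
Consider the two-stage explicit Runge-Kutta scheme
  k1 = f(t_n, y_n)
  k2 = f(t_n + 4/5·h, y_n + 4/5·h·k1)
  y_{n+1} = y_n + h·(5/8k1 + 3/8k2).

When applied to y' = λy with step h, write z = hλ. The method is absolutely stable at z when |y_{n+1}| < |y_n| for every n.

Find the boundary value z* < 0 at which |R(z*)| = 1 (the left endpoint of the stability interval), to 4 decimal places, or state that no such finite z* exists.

left endpoint -3.3333.

Set f=λy, z=hλ:
  k1=λy_n ⇒ h·k1=z·y_n;  k2=λ(1+4/5z)y_n ⇒ h·k2=z(1+4/5z)y_n
  y_{n+1}/y_n = 1 + 5/8z + 3/8z(1+4/5z) = 1 + z + 3/10z²
  ⇒ R(z) = 1 + z + 3/10z².

Find x<0 with |R(x)|<1.
x=-1.6: |R|=0.1680
R=1: x+3/10x²=0 ⇒ x=−10/3=-3.3333; min R=1−1/(4·3/10)=0.1667>−1
Confirm numerically:
  x=-2.996: |R|=0.69680 <1
  x=-2.208: |R|=0.25458 <1
  x=-1.855: |R|=0.17731 <1
  x=-1.382: |R|=0.19098 <1
  x=-3.678: |R|=1.38031 >1
  x=-3.559: |R|=1.24094 >1
  x=-3.556: |R|=1.23754 >1
Interval (-3.3333, 0).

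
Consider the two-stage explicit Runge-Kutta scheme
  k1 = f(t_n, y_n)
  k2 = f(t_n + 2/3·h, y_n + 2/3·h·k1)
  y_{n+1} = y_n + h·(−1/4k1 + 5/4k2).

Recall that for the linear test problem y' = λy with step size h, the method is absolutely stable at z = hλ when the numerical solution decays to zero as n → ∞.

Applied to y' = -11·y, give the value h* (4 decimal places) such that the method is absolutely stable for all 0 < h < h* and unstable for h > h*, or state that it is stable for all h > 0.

With y'=λy (z=hλ):
  k1=λy_n ⇒ h·k1=z·y_n;  k2=λ(1+2/3z)y_n ⇒ h·k2=z(1+2/3z)y_n
  y_{n+1}/y_n = 1 − 1/4z + 5/4z(1+2/3z) = 1 + z + 5/6z²
  R(z) = 1 + z + 5/6z².

Boundary: |R(x)|=1, x<0.
x=-1.05: |R|=0.8688
R=1: x+5/6x²=0 ⇒ x=−6/5=-1.2000; min R=1−1/(4·5/6)=0.7000>−1
Confirm numerically:
  x=-1.115: |R|=0.92102 <1
  x=-0.742: |R|=0.71680 <1
  x=-0.667: |R|=0.70374 <1
  x=-1.585: |R|=1.50852 >1
  x=-1.408: |R|=1.24405 >1
Stable set (-1.2000, 0).

(-1.2000,0); λ=-11 ⇒ h* = (6/5)/11 = 0.1091.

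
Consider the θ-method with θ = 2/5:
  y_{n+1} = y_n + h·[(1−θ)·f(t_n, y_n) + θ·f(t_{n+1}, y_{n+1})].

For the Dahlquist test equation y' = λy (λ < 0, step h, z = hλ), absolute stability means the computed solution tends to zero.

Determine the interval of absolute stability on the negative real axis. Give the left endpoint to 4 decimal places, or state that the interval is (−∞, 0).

(-10.0000, 0).

On y'=λy, z=hλ:
  y_{n+1} = y_n + z·[3/5·y_n + 2/5·y_{n+1}] ⇒ (1 − 2/5z)y_{n+1} = (1 + 3/5z)y_n
  R(z) = (1 + 3/5z)/(1 − 2/5z).

Solve |R(x)|<1 on ℝ⁻.
x=-1.65: |R|=0.0060
R=−1: 1+3/5x = −1+2/5x ⇒ -1/5x=2 ⇒ x=2/(-1/5)=-10.0000
Confirm numerically:
  x=-9.311: |R|=0.97083 <1
  x=-8.928: |R|=0.95310 <1
  x=-8.894: |R|=0.95147 <1
  x=-6.619: |R|=0.81462 <1
  x=-10.506: |R|=1.01945 >1
  x=-10.338: |R|=1.01316 >1
So |R|<1 on (-10.0000, 0).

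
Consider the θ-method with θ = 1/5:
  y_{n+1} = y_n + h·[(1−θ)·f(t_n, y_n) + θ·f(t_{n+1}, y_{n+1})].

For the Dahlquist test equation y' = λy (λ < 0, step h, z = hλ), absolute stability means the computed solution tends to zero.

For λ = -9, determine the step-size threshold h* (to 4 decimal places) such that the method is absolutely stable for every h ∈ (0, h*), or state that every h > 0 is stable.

With y'=λy (z=hλ):
  y_{n+1} = y_n + z·[4/5·y_n + 1/5·y_{n+1}] ⇒ (1 − 1/5z)y_{n+1} = (1 + 4/5z)y_n
  ⇒ R(z) = (1 + 4/5z)/(1 − 1/5z).

Boundary: |R(x)|=1, x<0.
x=-1.55: |R|=0.1832
R=−1: 1+4/5x = −1+1/5x ⇒ -3/5x=2 ⇒ x=2/(-3/5)=-3.3333
Confirm numerically:
  x=-3.051: |R|=0.89480 <1
  x=-2.677: |R|=0.74352 <1
  x=-1.938: |R|=0.39666 <1
  x=-3.902: |R|=1.19164 >1
  x=-3.582: |R|=1.08693 >1
  x=-3.456: |R|=1.04352 >1
Interval (-3.3333, 0).

(-3.3333,0); λ=-9 ⇒ h* = (10/3)/9 = 0.3704.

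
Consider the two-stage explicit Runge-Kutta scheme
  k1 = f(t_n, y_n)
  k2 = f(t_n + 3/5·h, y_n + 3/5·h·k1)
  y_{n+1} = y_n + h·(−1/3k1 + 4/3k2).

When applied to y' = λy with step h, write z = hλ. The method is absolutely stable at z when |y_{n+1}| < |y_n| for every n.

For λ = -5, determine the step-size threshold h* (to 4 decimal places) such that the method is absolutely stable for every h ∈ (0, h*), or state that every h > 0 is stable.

(-1.2500,0); λ=-5 ⇒ h* = (5/4)/5 = 0.2500.

With y'=λy (z=hλ):
  k1=λy_n ⇒ h·k1=z·y_n;  k2=λ(1+3/5z)y_n ⇒ h·k2=z(1+3/5z)y_n
  y_{n+1}/y_n = 1 − 1/3z + 4/3z(1+3/5z) = 1 + z + 4/5z²
  Hence R(z) = 1 + z + 4/5z².

Solve |R(x)|<1 on ℝ⁻.
x=-1.16: |R|=0.9165
R=1: x+4/5x²=0 ⇒ x=−5/4=-1.2500; min R=1−1/(4·4/5)=0.6875>−1
Confirm numerically:
  x=-1.173: |R|=0.92774 <1
  x=-1.071: |R|=0.84663 <1
  x=-1.052: |R|=0.83336 <1
  x=-0.588: |R|=0.68860 <1
  x=-1.799: |R|=1.79012 >1
  x=-1.707: |R|=1.62408 >1
  x=-1.500: |R|=1.30000 >1
Stable set (-1.2500, 0).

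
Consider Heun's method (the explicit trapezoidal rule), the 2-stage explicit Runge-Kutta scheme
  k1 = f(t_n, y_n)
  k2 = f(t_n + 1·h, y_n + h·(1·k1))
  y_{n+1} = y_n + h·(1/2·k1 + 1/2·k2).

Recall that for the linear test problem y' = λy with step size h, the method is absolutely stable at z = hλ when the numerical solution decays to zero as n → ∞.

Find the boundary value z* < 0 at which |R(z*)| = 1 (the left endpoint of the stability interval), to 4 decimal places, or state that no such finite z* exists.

Set f=λy, z=hλ:
  order 2, 2-stage ⇒ R(z)=1+z+z^2/2
  (e.g. R(-0.52)=0.61520, |R|=0.61520)

Find x<0 with |R(x)|<1.
x=-0.52: |R|=0.6152
|R(-1.58)|=0.6682 |R(-1.39)|=0.5760 |R(-0.85)|=0.5112
Bisect:
  x_lo=-2.3218 |R|=1.3736  x_hi=-0.3164 |R|=0.7337
  mid=-1.31910 |R|=0.55091 →hi
  mid=-1.82045 |R|=0.83657 →hi
  mid=-2.07113 |R|=1.07366 →lo
  mid=-1.94579 |R|=0.94726 →hi
  mid=-2.00846 |R|=1.00850 →lo
  mid=-1.97713 |R|=0.97739 →hi
  mid=-1.99279 |R|=0.99282 →hi
  ...
  [-2.00002,-1.99989] ⇒ x*=-2.0000
Interval (-2.0000, 0).

z* = -2.0000.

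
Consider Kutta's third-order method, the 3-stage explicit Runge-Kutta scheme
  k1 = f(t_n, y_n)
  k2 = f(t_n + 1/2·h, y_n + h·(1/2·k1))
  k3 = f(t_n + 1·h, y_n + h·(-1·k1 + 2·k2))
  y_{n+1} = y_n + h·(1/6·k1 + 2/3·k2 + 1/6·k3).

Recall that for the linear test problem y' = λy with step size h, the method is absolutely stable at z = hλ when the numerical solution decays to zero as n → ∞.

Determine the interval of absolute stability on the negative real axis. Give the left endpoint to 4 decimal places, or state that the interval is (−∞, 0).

(-2.5127, 0).

Set f=λy, z=hλ:
  order 3, 3-stage ⇒ R(z)=1+z+z^2/2+z^3/6
  (e.g. R(-1.32)=0.16787, |R|=0.16787)

Solve |R(x)|<1 on ℝ⁻.
x=-1.32: |R|=0.1679
|R(-2.55)|=1.0623 |R(-1.46)|=0.0871 |R(-0.72)|=0.4770
Bisect:
  x_lo=-2.8765 |R|=1.7061  x_hi=-0.2573 |R|=0.7730
  mid=-1.56689 |R|=0.01952 →hi
  mid=-2.22168 |R|=0.58140 →hi
  mid=-2.54908 |R|=1.06075 →lo
  mid=-2.38538 |R|=0.80251 →hi
  mid=-2.46723 |R|=0.92671 →hi
  mid=-2.50815 |R|=0.99247 →hi
  mid=-2.52862 |R|=1.02629 →lo
  ...
  [-2.51279,-2.51263] ⇒ x*=-2.5127
Stable set (-2.5127, 0).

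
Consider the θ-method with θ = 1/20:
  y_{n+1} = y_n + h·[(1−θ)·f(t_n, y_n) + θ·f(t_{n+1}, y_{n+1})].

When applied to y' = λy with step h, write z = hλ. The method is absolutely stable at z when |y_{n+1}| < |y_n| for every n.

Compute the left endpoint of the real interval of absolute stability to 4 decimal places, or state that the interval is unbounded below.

left endpoint -2.2222.

Set f=λy, z=hλ:
  y_{n+1} = y_n + z·[19/20·y_n + 1/20·y_{n+1}] ⇒ (1 − 1/20z)y_{n+1} = (1 + 19/20z)y_n
  R(z) = (1 + 19/20z)/(1 − 1/20z).

Boundary: |R(x)|=1, x<0.
x=-1.4: |R|=0.3084
R=−1: 1+19/20x = −1+1/20x ⇒ -9/10x=2 ⇒ x=2/(-9/10)=-2.2222
Confirm numerically:
  x=-1.652: |R|=0.52596 <1
  x=-1.478: |R|=0.37629 <1
  x=-1.155: |R|=0.09194 <1
  x=-0.903: |R|=0.13601 <1
  x=-2.549: |R|=1.26085 >1
  x=-2.534: |R|=1.24905 >1
Interval (-2.2222, 0).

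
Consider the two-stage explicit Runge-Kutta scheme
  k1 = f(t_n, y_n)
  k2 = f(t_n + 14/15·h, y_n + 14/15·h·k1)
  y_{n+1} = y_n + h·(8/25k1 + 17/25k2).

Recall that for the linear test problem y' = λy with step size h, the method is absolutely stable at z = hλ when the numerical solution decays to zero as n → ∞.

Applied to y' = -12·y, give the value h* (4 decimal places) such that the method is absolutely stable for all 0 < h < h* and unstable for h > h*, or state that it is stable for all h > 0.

With y'=λy (z=hλ):
  k1=λy_n ⇒ h·k1=z·y_n;  k2=λ(1+14/15z)y_n ⇒ h·k2=z(1+14/15z)y_n
  y_{n+1}/y_n = 1 + 8/25z + 17/25z(1+14/15z) = 1 + z + 238/375z²
  Hence R(z) = 1 + z + 238/375z².

Boundary: |R(x)|=1, x<0.
x=-1.02: |R|=0.6403
R=1: x+238/375x²=0 ⇒ x=−375/238=-1.5756; min R=1−1/(4·238/375)=0.6061>−1
Confirm numerically:
  x=-1.345: |R|=0.80313 <1
  x=-0.763: |R|=0.60648 <1
  x=-0.655: |R|=0.61729 <1
  x=-2.039: |R|=1.59964 >1
  x=-2.024: |R|=1.57596 >1
So |R|<1 on (-1.5756, 0).

(-1.5756,0); λ=-12 ⇒ h* = (375/238)/12 = 0.1313.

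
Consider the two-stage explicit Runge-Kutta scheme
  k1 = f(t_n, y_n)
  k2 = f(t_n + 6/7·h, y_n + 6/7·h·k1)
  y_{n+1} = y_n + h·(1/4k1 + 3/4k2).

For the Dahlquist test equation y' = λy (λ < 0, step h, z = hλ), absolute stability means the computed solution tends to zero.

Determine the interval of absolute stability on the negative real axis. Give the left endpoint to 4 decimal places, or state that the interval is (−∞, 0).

On y'=λy, z=hλ:
  k1=λy_n ⇒ h·k1=z·y_n;  k2=λ(1+6/7z)y_n ⇒ h·k2=z(1+6/7z)y_n
  y_{n+1}/y_n = 1 + 1/4z + 3/4z(1+6/7z) = 1 + z + 9/14z²
  Hence R(z) = 1 + z + 9/14z².

Need |R(x)|<1, x<0.
x=-1.52: |R|=0.9653
R=1: x+9/14x²=0 ⇒ x=−14/9=-1.5556; min R=1−1/(4·9/14)=0.6111>−1
Confirm numerically:
  x=-1.096: |R|=0.67621 <1
  x=-0.940: |R|=0.62803 <1
  x=-0.928: |R|=0.62562 <1
  x=-2.098: |R|=1.73160 >1
  x=-1.834: |R|=1.32829 >1
  x=-1.813: |R|=1.30005 >1
So |R|<1 on (-1.5556, 0).

(-1.5556, 0).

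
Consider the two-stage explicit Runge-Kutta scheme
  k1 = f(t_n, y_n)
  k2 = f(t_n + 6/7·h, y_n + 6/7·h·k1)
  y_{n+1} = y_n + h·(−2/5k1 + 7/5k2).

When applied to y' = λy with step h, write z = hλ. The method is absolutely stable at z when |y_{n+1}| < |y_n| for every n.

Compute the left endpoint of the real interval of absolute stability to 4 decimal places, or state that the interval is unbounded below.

z* = -0.8333.

Set f=λy, z=hλ:
  k1=λy_n ⇒ h·k1=z·y_n;  k2=λ(1+6/7z)y_n ⇒ h·k2=z(1+6/7z)y_n
  y_{n+1}/y_n = 1 − 2/5z + 7/5z(1+6/7z) = 1 + z + 6/5z²
  Hence R(z) = 1 + z + 6/5z².

Boundary: |R(x)|=1, x<0.
x=-1.43: |R|=2.0239
R=1: x+6/5x²=0 ⇒ x=−5/6=-0.8333; min R=1−1/(4·6/5)=0.7917>−1
Confirm numerically:
  x=-0.610: |R|=0.83652 <1
  x=-0.543: |R|=0.81082 <1
  x=-0.525: |R|=0.80575 <1
  x=-1.350: |R|=1.83700 >1
  x=-1.261: |R|=1.64715 >1
  x=-1.071: |R|=1.30545 >1
So |R|<1 on (-0.8333, 0).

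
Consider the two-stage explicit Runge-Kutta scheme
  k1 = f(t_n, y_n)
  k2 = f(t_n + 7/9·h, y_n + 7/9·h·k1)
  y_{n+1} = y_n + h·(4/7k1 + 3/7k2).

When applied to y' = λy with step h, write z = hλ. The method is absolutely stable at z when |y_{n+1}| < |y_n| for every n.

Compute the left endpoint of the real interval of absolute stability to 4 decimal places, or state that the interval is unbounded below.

Set f=λy, z=hλ:
  k1=λy_n ⇒ h·k1=z·y_n;  k2=λ(1+7/9z)y_n ⇒ h·k2=z(1+7/9z)y_n
  y_{n+1}/y_n = 1 + 4/7z + 3/7z(1+7/9z) = 1 + z + 1/3z²
  Hence R(z) = 1 + z + 1/3z².

Boundary: |R(x)|=1, x<0.
x=-0.92: |R|=0.3621
R=1: x+1/3x²=0 ⇒ x=−3=-3.0000; min R=1−1/(4·1/3)=0.2500>−1
Confirm numerically:
  x=-2.443: |R|=0.54642 <1
  x=-1.838: |R|=0.28808 <1
  x=-1.212: |R|=0.27765 <1
  x=-3.226: |R|=1.24303 >1
  x=-3.098: |R|=1.10120 >1
  x=-3.085: |R|=1.08741 >1
Stable set (-3.0000, 0).

z* = -3.0000.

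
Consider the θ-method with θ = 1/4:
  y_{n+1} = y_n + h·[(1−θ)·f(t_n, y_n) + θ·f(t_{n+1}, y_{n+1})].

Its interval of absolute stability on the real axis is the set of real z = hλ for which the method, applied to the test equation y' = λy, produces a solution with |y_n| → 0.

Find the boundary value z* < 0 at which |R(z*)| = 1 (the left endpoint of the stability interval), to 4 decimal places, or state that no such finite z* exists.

z* = -4.0000.

Test eqn y'=λy, z=hλ:
  y_{n+1} = y_n + z·[3/4·y_n + 1/4·y_{n+1}] ⇒ (1 − 1/4z)y_{n+1} = (1 + 3/4z)y_n
  so R(z) = (1 + 3/4z)/(1 − 1/4z).

Boundary: |R(x)|=1, x<0.
x=-1.32: |R|=0.0075
R=−1: 1+3/4x = −1+1/4x ⇒ -1/2x=2 ⇒ x=2/(-1/2)=-4.0000
Confirm numerically:
  x=-3.979: |R|=0.99474 <1
  x=-3.941: |R|=0.98514 <1
  x=-3.225: |R|=0.78547 <1
  x=-3.038: |R|=0.72663 <1
  x=-4.551: |R|=1.12887 >1
  x=-4.460: |R|=1.10875 >1
So |R|<1 on (-4.0000, 0).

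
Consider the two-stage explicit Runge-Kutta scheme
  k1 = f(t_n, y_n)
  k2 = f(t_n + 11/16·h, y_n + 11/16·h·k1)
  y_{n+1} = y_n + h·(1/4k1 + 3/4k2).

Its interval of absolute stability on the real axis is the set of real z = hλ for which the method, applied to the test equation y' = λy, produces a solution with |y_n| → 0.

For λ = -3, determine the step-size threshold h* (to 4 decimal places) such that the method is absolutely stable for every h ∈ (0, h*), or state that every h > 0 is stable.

(-1.9394,0); λ=-3 ⇒ h* = (64/33)/3 = 0.6465.

On y'=λy, z=hλ:
  k1=λy_n ⇒ h·k1=z·y_n;  k2=λ(1+11/16z)y_n ⇒ h·k2=z(1+11/16z)y_n
  y_{n+1}/y_n = 1 + 1/4z + 3/4z(1+11/16z) = 1 + z + 33/64z²
  so R(z) = 1 + z + 33/64z².

Find x<0 with |R(x)|<1.
x=-1.72: |R|=0.8054
R=1: x+33/64x²=0 ⇒ x=−64/33=-1.9394; min R=1−1/(4·33/64)=0.5152>−1
Confirm numerically:
  x=-1.724: |R|=0.80853 <1
  x=-1.470: |R|=0.64421 <1
  x=-1.358: |R|=0.59290 <1
  x=-2.133: |R|=1.21293 >1
  x=-2.074: |R|=1.14395 >1
Stable set (-1.9394, 0).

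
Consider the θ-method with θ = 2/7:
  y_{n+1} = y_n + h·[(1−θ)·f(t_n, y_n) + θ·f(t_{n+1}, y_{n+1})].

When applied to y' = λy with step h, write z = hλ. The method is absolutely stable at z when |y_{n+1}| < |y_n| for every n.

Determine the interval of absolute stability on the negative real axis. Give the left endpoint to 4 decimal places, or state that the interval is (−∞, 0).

With y'=λy (z=hλ):
  y_{n+1} = y_n + z·[5/7·y_n + 2/7·y_{n+1}] ⇒ (1 − 2/7z)y_{n+1} = (1 + 5/7z)y_n
  ⇒ R(z) = (1 + 5/7z)/(1 − 2/7z).

Boundary: |R(x)|=1, x<0.
x=-1.69: |R|=0.1397
R=−1: 1+5/7x = −1+2/7x ⇒ -3/7x=2 ⇒ x=2/(-3/7)=-4.6667
Confirm numerically:
  x=-4.638: |R|=0.99472 <1
  x=-3.572: |R|=0.76782 <1
  x=-2.696: |R|=0.52292 <1
  x=-5.147: |R|=1.08332 >1
  x=-4.946: |R|=1.04961 >1
Stable set (-4.6667, 0).

z∈(-4.6667,0).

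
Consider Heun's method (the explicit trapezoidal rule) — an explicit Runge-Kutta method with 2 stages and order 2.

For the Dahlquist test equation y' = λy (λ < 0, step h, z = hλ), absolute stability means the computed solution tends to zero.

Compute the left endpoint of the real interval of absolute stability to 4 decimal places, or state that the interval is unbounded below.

left endpoint -2.0000.

Test eqn y'=λy, z=hλ:
  order 2, 2-stage ⇒ R(z)=1+z+z^2/2
  (e.g. R(-1.17)=0.51445, |R|=0.51445)

Find x<0 with |R(x)|<1.
x=-1.17: |R|=0.5144
|R(-2.16)|=1.1728 |R(-1.59)|=0.6741 |R(-1.21)|=0.5221
Bisect:
  x_lo=-2.8112 |R|=2.1403  x_hi=-0.2975 |R|=0.7467
  mid=-1.55437 |R|=0.65366 →hi
  mid=-2.18279 |R|=1.19950 →lo
  mid=-1.86858 |R|=0.87722 →hi
  mid=-2.02569 |R|=1.02602 →lo
  mid=-1.94713 |R|=0.94853 →hi
  mid=-1.98641 |R|=0.98650 →hi
  mid=-2.00605 |R|=1.00607 →lo
  mid=-1.99623 |R|=0.99624 →hi
  ...
  [-2.00007,-1.99991] ⇒ x*=-2.0000
So |R|<1 on (-2.0000, 0).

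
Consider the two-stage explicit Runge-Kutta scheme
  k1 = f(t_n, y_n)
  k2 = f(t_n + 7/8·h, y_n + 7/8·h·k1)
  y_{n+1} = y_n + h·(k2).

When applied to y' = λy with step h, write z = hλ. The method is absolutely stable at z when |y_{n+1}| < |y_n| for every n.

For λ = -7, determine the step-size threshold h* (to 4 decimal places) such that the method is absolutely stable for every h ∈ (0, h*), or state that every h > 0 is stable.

(-1.1429,0); λ=-7 ⇒ h* = (8/7)/7 = 0.1633.

Set f=λy, z=hλ:
  k1=λy_n ⇒ h·k1=z·y_n;  k2=λ(1+7/8z)y_n ⇒ h·k2=z(1+7/8z)y_n
  y_{n+1}/y_n = 1 + z(1+7/8z) = 1 + z + 7/8z²
  R(z) = 1 + z + 7/8z².

Need |R(x)|<1, x<0.
x=-0.7: |R|=0.7288
R=1: x+7/8x²=0 ⇒ x=−8/7=-1.1429; min R=1−1/(4·7/8)=0.7143>−1
Confirm numerically:
  x=-0.727: |R|=0.73546 <1
  x=-0.570: |R|=0.71429 <1
  x=-0.480: |R|=0.72160 <1
  x=-1.695: |R|=1.81890 >1
  x=-1.612: |R|=1.66173 >1
  x=-1.536: |R|=1.52838 >1
So |R|<1 on (-1.1429, 0).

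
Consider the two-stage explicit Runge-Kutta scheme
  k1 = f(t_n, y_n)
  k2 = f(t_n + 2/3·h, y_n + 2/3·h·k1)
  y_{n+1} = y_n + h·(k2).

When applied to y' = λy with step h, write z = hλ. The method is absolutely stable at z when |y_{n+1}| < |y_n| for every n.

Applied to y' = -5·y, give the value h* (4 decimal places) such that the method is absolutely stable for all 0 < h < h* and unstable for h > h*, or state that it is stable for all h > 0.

With y'=λy (z=hλ):
  k1=λy_n ⇒ h·k1=z·y_n;  k2=λ(1+2/3z)y_n ⇒ h·k2=z(1+2/3z)y_n
  y_{n+1}/y_n = 1 + z(1+2/3z) = 1 + z + 2/3z²
  R(z) = 1 + z + 2/3z².

Find x<0 with |R(x)|<1.
x=-1.65: |R|=1.1650
R=1: x+2/3x²=0 ⇒ x=−3/2=-1.5000; min R=1−1/(4·2/3)=0.6250>−1
Confirm numerically:
  x=-1.472: |R|=0.97252 <1
  x=-1.334: |R|=0.85237 <1
  x=-1.287: |R|=0.81725 <1
  x=-1.016: |R|=0.67217 <1
  x=-1.834: |R|=1.40837 >1
  x=-1.796: |R|=1.35441 >1
Interval (-1.5000, 0).

(-1.5000,0); λ=-5 ⇒ h* = (3/2)/5 = 0.3000.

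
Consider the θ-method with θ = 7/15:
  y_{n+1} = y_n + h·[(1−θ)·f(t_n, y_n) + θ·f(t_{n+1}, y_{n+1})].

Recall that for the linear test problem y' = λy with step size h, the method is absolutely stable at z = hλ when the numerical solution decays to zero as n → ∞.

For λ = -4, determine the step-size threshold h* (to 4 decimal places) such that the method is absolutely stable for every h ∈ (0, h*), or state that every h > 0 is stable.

(-30.0000,0); λ=-4 ⇒ h* = (30)/4 = 7.5000.

With y'=λy (z=hλ):
  y_{n+1} = y_n + z·[8/15·y_n + 7/15·y_{n+1}] ⇒ (1 − 7/15z)y_{n+1} = (1 + 8/15z)y_n
  Hence R(z) = (1 + 8/15z)/(1 − 7/15z).

Need |R(x)|<1, x<0.
x=-0.89: |R|=0.3712
R=−1: 1+8/15x = −1+7/15x ⇒ -1/15x=2 ⇒ x=2/(-1/15)=-30.0000
Confirm numerically:
  x=-24.775: |R|=0.97227 <1
  x=-22.837: |R|=0.95904 <1
  x=-21.940: |R|=0.95219 <1
  x=-17.170: |R|=0.90510 <1
  x=-30.331: |R|=1.00146 >1
  x=-30.289: |R|=1.00127 >1
Stable set (-30.0000, 0).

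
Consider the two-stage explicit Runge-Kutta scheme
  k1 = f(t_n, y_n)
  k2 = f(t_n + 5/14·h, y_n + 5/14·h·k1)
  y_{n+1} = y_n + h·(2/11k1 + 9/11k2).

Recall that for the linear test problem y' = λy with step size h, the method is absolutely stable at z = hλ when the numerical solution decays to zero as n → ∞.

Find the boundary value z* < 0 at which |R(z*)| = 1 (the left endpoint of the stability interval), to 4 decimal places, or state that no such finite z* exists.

On y'=λy, z=hλ:
  k1=λy_n ⇒ h·k1=z·y_n;  k2=λ(1+5/14z)y_n ⇒ h·k2=z(1+5/14z)y_n
  y_{n+1}/y_n = 1 + 2/11z + 9/11z(1+5/14z) = 1 + z + 45/154z²
  Hence R(z) = 1 + z + 45/154z².

Find x<0 with |R(x)|<1.
x=-0.38: |R|=0.6622
R=1: x+45/154x²=0 ⇒ x=−154/45=-3.4222; min R=1−1/(4·45/154)=0.1444>−1
Confirm numerically:
  x=-2.894: |R|=0.55331 <1
  x=-2.815: |R|=0.50052 <1
  x=-2.342: |R|=0.26075 <1
  x=-4.002: |R|=1.67800 >1
  x=-3.904: |R|=1.54960 >1
  x=-3.627: |R|=1.21703 >1
Interval (-3.4222, 0).

left endpoint -3.4222.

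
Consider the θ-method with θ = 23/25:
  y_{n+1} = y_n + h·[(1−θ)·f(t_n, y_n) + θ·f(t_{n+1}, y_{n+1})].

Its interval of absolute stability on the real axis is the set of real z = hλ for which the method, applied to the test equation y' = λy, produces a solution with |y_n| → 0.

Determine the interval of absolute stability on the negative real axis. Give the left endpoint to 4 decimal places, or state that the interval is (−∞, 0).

On y'=λy, z=hλ:
  y_{n+1} = y_n + z·[2/25·y_n + 23/25·y_{n+1}] ⇒ (1 − 23/25z)y_{n+1} = (1 + 2/25z)y_n
  so R(z) = (1 + 2/25z)/(1 − 23/25z).

Find x<0 with |R(x)|<1.
x=-1.62: |R|=0.3495
x=-2: |R|=0.2958
x=-10: |R|=0.0196
x=-100: |R|=0.0753
θ=23/25≥1/2 ⇒ |1+2/25x|<|1−23/25x| ∀x<0 ⇒ interval (−∞,0).

interval (−∞, 0).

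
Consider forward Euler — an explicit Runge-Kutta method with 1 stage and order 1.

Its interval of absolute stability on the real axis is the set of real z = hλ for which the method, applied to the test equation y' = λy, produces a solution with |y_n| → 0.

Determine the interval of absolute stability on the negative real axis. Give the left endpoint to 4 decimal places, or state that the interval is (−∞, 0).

z∈(-2.0000,0).

On y'=λy, z=hλ:
  order 1, 1-stage ⇒ R(z)=1+z
  (e.g. R(-0.46)=0.54000, |R|=0.54000)

Boundary: |R(x)|=1, x<0.
x=-0.46: |R|=0.5400
|R(-2.2)|=1.2000 |R(-2.12)|=1.1200 |R(-1.77)|=0.7700
Bisect:
  x_lo=-2.6372 |R|=1.6372  x_hi=-0.3848 |R|=0.6152
  mid=-1.51100 |R|=0.51100 →hi
  mid=-2.07409 |R|=1.07409 →lo
  mid=-1.79254 |R|=0.79254 →hi
  mid=-1.93331 |R|=0.93331 →hi
  mid=-2.00370 |R|=1.00370 →lo
  mid=-1.96851 |R|=0.96851 →hi
  mid=-1.98610 |R|=0.98610 →hi
  ...
  [-2.00013,-1.99999] ⇒ x*=-2.0000
Stable set (-2.0000, 0).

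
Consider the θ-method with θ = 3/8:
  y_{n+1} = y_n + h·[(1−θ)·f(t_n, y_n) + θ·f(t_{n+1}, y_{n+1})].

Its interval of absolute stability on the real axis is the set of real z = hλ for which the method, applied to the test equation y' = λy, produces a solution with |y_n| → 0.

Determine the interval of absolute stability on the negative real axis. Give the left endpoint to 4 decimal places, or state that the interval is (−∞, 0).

Set f=λy, z=hλ:
  y_{n+1} = y_n + z·[5/8·y_n + 3/8·y_{n+1}] ⇒ (1 − 3/8z)y_{n+1} = (1 + 5/8z)y_n
  so R(z) = (1 + 5/8z)/(1 − 3/8z).

Solve |R(x)|<1 on ℝ⁻.
x=-1.38: |R|=0.0906
R=−1: 1+5/8x = −1+3/8x ⇒ -1/4x=2 ⇒ x=2/(-1/4)=-8.0000
Confirm numerically:
  x=-5.616: |R|=0.80811 <1
  x=-5.123: |R|=0.75378 <1
  x=-4.248: |R|=0.63826 <1
  x=-8.522: |R|=1.03110 >1
  x=-8.281: |R|=1.01711 >1
  x=-8.031: |R|=1.00193 >1
So |R|<1 on (-8.0000, 0).

z∈(-8.0000,0).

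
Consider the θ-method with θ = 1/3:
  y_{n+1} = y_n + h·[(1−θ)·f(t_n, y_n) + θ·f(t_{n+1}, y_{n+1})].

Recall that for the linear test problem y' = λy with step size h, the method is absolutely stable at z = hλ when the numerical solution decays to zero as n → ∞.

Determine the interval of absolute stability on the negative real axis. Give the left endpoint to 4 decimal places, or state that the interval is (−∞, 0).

Set f=λy, z=hλ:
  y_{n+1} = y_n + z·[2/3·y_n + 1/3·y_{n+1}] ⇒ (1 − 1/3z)y_{n+1} = (1 + 2/3z)y_n
  Hence R(z) = (1 + 2/3z)/(1 − 1/3z).

Solve |R(x)|<1 on ℝ⁻.
x=-1.79: |R|=0.1211
R=−1: 1+2/3x = −1+1/3x ⇒ -1/3x=2 ⇒ x=2/(-1/3)=-6.0000
Confirm numerically:
  x=-5.218: |R|=0.90484 <1
  x=-5.134: |R|=0.89353 <1
  x=-2.894: |R|=0.47302 <1
  x=-6.574: |R|=1.05995 >1
  x=-6.363: |R|=1.03877 >1
  x=-6.320: |R|=1.03433 >1
Interval (-6.0000, 0).

(-6.0000, 0).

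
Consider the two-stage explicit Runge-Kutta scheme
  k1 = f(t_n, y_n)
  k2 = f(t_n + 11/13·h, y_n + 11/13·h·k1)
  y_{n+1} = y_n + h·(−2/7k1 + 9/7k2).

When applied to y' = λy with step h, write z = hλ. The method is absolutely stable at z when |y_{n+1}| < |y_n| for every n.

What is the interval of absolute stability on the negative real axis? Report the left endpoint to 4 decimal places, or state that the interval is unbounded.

On y'=λy, z=hλ:
  k1=λy_n ⇒ h·k1=z·y_n;  k2=λ(1+11/13z)y_n ⇒ h·k2=z(1+11/13z)y_n
  y_{n+1}/y_n = 1 − 2/7z + 9/7z(1+11/13z) = 1 + z + 99/91z²
  Hence R(z) = 1 + z + 99/91z².

Solve |R(x)|<1 on ℝ⁻.
x=-1.35: |R|=1.6327
R=1: x+99/91x²=0 ⇒ x=−91/99=-0.9192; min R=1−1/(4·99/91)=0.7702>−1
Confirm numerically:
  x=-0.834: |R|=0.92270 <1
  x=-0.826: |R|=0.91626 <1
  x=-0.790: |R|=0.88897 <1
  x=-1.350: |R|=1.63272 >1
  x=-1.306: |R|=1.54958 >1
  x=-1.105: |R|=1.22337 >1
So |R|<1 on (-0.9192, 0).

(-0.9192, 0).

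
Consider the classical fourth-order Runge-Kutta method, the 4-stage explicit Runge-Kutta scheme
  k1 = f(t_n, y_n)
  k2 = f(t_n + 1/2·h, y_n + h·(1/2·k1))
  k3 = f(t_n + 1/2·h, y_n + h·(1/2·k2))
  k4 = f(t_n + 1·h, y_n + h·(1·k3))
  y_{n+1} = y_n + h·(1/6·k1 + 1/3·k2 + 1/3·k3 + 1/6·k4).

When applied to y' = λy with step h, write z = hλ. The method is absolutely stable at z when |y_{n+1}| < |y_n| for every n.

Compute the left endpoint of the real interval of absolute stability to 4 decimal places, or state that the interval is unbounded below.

z* = -2.7853.

With y'=λy (z=hλ):
  order 4, 4-stage ⇒ R(z)=1+z+z^2/2+z^3/6+z^4/24
  (e.g. R(-1.71)=0.27495, |R|=0.27495)

Solve |R(x)|<1 on ℝ⁻.
x=-1.71: |R|=0.2749
|R(-2.38)|=0.5422 |R(-1.14)|=0.3332 |R(-0.61)|=0.5440
Bisect:
  x_lo=-3.3708 |R|=2.3061  x_hi=-0.0610 |R|=0.9408
  mid=-1.71588 |R|=0.27544 →hi
  mid=-2.54332 |R|=0.69240 →hi
  mid=-2.95704 |R|=1.29136 →lo
  mid=-2.75018 |R|=0.94834 →hi
  mid=-2.85361 |R|=1.10798 →lo
  mid=-2.80189 |R|=1.02532 →lo
  mid=-2.77604 |R|=0.98613 →hi
  mid=-2.78897 |R|=1.00555 →lo
  mid=-2.78250 |R|=0.99580 →hi
  ...
  [-2.78533,-2.78513] ⇒ x*=-2.7853
Stable set (-2.7853, 0).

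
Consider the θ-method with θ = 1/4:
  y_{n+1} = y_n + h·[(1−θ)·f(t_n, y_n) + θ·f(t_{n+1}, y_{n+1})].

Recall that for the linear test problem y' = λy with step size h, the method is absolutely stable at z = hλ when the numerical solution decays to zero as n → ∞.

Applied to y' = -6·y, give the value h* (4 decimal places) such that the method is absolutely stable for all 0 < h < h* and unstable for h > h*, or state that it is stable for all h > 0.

(-4.0000,0); λ=-6 ⇒ h* = (4)/6 = 0.6667.

With y'=λy (z=hλ):
  y_{n+1} = y_n + z·[3/4·y_n + 1/4·y_{n+1}] ⇒ (1 − 1/4z)y_{n+1} = (1 + 3/4z)y_n
  so R(z) = (1 + 3/4z)/(1 − 1/4z).

Need |R(x)|<1, x<0.
x=-0.83: |R|=0.3126
R=−1: 1+3/4x = −1+1/4x ⇒ -1/2x=2 ⇒ x=2/(-1/2)=-4.0000
Confirm numerically:
  x=-3.786: |R|=0.94503 <1
  x=-2.720: |R|=0.61905 <1
  x=-2.024: |R|=0.34396 <1
  x=-1.988: |R|=0.32799 <1
  x=-4.498: |R|=1.11720 >1
  x=-4.098: |R|=1.02420 >1
Interval (-4.0000, 0).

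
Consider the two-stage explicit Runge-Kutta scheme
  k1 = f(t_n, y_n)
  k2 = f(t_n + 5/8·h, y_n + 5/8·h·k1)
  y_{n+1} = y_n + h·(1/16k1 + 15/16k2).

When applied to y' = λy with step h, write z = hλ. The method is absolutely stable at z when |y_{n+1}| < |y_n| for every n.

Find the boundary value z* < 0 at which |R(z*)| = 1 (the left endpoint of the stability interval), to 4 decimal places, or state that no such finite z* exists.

On y'=λy, z=hλ:
  k1=λy_n ⇒ h·k1=z·y_n;  k2=λ(1+5/8z)y_n ⇒ h·k2=z(1+5/8z)y_n
  y_{n+1}/y_n = 1 + 1/16z + 15/16z(1+5/8z) = 1 + z + 75/128z²
  so R(z) = 1 + z + 75/128z².

Solve |R(x)|<1 on ℝ⁻.
x=-0.98: |R|=0.5827
R=1: x+75/128x²=0 ⇒ x=−128/75=-1.7067; min R=1−1/(4·75/128)=0.5733>−1
Confirm numerically:
  x=-1.543: |R|=0.85203 <1
  x=-1.329: |R|=0.70591 <1
  x=-0.841: |R|=0.57342 <1
  x=-2.285: |R|=1.77431 >1
  x=-2.019: |R|=1.36949 >1
So |R|<1 on (-1.7067, 0).

left endpoint -1.7067.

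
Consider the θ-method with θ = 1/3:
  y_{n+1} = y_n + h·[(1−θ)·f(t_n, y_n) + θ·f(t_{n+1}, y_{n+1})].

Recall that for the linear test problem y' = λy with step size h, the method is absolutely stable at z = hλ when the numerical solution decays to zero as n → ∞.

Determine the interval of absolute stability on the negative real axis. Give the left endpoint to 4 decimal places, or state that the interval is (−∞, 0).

On y'=λy, z=hλ:
  y_{n+1} = y_n + z·[2/3·y_n + 1/3·y_{n+1}] ⇒ (1 − 1/3z)y_{n+1} = (1 + 2/3z)y_n
  Hence R(z) = (1 + 2/3z)/(1 − 1/3z).

Boundary: |R(x)|=1, x<0.
x=-1.39: |R|=0.0501
R=−1: 1+2/3x = −1+1/3x ⇒ -1/3x=2 ⇒ x=2/(-1/3)=-6.0000
Confirm numerically:
  x=-4.075: |R|=0.72792 <1
  x=-3.762: |R|=0.66903 <1
  x=-3.206: |R|=0.54979 <1
  x=-6.442: |R|=1.04681 >1
  x=-6.158: |R|=1.01725 >1
  x=-6.131: |R|=1.01435 >1
Interval (-6.0000, 0).

(-6.0000, 0).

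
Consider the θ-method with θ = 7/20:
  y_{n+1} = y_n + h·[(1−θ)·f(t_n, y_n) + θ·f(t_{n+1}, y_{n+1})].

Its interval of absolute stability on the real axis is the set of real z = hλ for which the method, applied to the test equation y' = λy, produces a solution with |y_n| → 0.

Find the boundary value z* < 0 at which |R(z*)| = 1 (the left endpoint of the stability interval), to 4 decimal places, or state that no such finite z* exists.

On y'=λy, z=hλ:
  y_{n+1} = y_n + z·[13/20·y_n + 7/20·y_{n+1}] ⇒ (1 − 7/20z)y_{n+1} = (1 + 13/20z)y_n
  R(z) = (1 + 13/20z)/(1 − 7/20z).

Solve |R(x)|<1 on ℝ⁻.
x=-1.05: |R|=0.2322
R=−1: 1+13/20x = −1+7/20x ⇒ -3/10x=2 ⇒ x=2/(-3/10)=-6.6667
Confirm numerically:
  x=-4.399: |R|=0.73213 <1
  x=-4.118: |R|=0.68681 <1
  x=-3.314: |R|=0.53433 <1
  x=-6.924: |R|=1.02255 >1
  x=-6.738: |R|=1.00637 >1
So |R|<1 on (-6.6667, 0).

z* = -6.6667.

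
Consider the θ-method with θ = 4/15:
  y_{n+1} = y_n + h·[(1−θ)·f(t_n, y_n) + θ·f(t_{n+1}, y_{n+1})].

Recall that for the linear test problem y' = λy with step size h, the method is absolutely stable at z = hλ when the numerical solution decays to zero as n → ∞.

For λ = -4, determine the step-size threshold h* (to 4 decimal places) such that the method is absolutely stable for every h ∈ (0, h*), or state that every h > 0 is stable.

(-4.2857,0); λ=-4 ⇒ h* = (30/7)/4 = 1.0714.

Set f=λy, z=hλ:
  y_{n+1} = y_n + z·[11/15·y_n + 4/15·y_{n+1}] ⇒ (1 − 4/15z)y_{n+1} = (1 + 11/15z)y_n
  ⇒ R(z) = (1 + 11/15z)/(1 − 4/15z).

Boundary: |R(x)|=1, x<0.
x=-1.12: |R|=0.1376
R=−1: 1+11/15x = −1+4/15x ⇒ -7/15x=2 ⇒ x=2/(-7/15)=-4.2857
Confirm numerically:
  x=-2.212: |R|=0.39131 <1
  x=-1.899: |R|=0.26062 <1
  x=-1.728: |R|=0.18291 <1
  x=-4.720: |R|=1.08973 >1
  x=-4.477: |R|=1.04069 >1
Interval (-4.2857, 0).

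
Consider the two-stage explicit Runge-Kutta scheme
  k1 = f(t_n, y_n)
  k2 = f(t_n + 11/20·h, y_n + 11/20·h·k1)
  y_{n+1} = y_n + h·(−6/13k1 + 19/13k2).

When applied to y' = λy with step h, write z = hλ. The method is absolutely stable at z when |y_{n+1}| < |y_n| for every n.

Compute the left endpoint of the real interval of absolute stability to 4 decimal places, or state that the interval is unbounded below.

left endpoint -1.2440.

On y'=λy, z=hλ:
  k1=λy_n ⇒ h·k1=z·y_n;  k2=λ(1+11/20z)y_n ⇒ h·k2=z(1+11/20z)y_n
  y_{n+1}/y_n = 1 − 6/13z + 19/13z(1+11/20z) = 1 + z + 209/260z²
  ⇒ R(z) = 1 + z + 209/260z².

Solve |R(x)|<1 on ℝ⁻.
x=-1.68: |R|=1.5888
R=1: x+209/260x²=0 ⇒ x=−260/209=-1.2440; min R=1−1/(4·209/260)=0.6890>−1
Confirm numerically:
  x=-0.942: |R|=0.77130 <1
  x=-0.860: |R|=0.73452 <1
  x=-0.632: |R|=0.68908 <1
  x=-1.807: |R|=1.81776 >1
  x=-1.490: |R|=1.29462 >1
  x=-1.321: |R|=1.08174 >1
Interval (-1.2440, 0).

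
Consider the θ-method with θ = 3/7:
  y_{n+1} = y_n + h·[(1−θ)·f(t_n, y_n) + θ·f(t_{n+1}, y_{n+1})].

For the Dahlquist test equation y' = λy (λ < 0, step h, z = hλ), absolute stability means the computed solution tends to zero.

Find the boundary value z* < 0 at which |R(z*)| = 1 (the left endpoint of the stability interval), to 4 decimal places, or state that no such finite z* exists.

On y'=λy, z=hλ:
  y_{n+1} = y_n + z·[4/7·y_n + 3/7·y_{n+1}] ⇒ (1 − 3/7z)y_{n+1} = (1 + 4/7z)y_n
  Hence R(z) = (1 + 4/7z)/(1 − 3/7z).

Boundary: |R(x)|=1, x<0.
x=-1.67: |R|=0.0266
R=−1: 1+4/7x = −1+3/7x ⇒ -1/7x=2 ⇒ x=2/(-1/7)=-14.0000
Confirm numerically:
  x=-13.664: |R|=0.99300 <1
  x=-10.384: |R|=0.90522 <1
  x=-5.712: |R|=0.65661 <1
  x=-14.181: |R|=1.00365 >1
  x=-14.156: |R|=1.00315 >1
So |R|<1 on (-14.0000, 0).

left endpoint -14.0000.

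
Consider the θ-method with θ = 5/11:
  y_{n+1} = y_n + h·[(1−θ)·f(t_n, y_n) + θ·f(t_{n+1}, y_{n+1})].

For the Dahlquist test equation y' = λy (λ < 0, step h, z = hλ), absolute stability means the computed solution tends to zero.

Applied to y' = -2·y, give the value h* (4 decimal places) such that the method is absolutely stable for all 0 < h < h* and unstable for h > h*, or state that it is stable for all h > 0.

(-22.0000,0); λ=-2 ⇒ h* = (22)/2 = 11.0000.

With y'=λy (z=hλ):
  y_{n+1} = y_n + z·[6/11·y_n + 5/11·y_{n+1}] ⇒ (1 − 5/11z)y_{n+1} = (1 + 6/11z)y_n
  R(z) = (1 + 6/11z)/(1 − 5/11z).

Find x<0 with |R(x)|<1.
x=-1.18: |R|=0.2320
R=−1: 1+6/11x = −1+5/11x ⇒ -1/11x=2 ⇒ x=2/(-1/11)=-22.0000
Confirm numerically:
  x=-18.928: |R|=0.97092 <1
  x=-12.749: |R|=0.87623 <1
  x=-9.001: |R|=0.76790 <1
  x=-22.581: |R|=1.00469 >1
  x=-22.571: |R|=1.00461 >1
  x=-22.458: |R|=1.00371 >1
Stable set (-22.0000, 0).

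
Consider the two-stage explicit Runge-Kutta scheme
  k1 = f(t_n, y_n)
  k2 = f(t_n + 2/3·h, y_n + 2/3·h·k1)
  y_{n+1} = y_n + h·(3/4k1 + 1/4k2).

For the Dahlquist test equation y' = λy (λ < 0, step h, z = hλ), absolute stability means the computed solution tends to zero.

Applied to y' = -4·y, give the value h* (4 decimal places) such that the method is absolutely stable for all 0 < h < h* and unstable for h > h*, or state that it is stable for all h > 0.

On y'=λy, z=hλ:
  k1=λy_n ⇒ h·k1=z·y_n;  k2=λ(1+2/3z)y_n ⇒ h·k2=z(1+2/3z)y_n
  y_{n+1}/y_n = 1 + 3/4z + 1/4z(1+2/3z) = 1 + z + 1/6z²
  ⇒ R(z) = 1 + z + 1/6z².

Solve |R(x)|<1 on ℝ⁻.
x=-1.57: |R|=0.1592
R=1: x+1/6x²=0 ⇒ x=−6=-6.0000; min R=1−1/(4·1/6)=-0.5000>−1
Confirm numerically:
  x=-5.356: |R|=0.42512 <1
  x=-4.422: |R|=0.16299 <1
  x=-4.123: |R|=0.28981 <1
  x=-3.568: |R|=0.44623 <1
  x=-6.276: |R|=1.28870 >1
  x=-6.254: |R|=1.26475 >1
  x=-6.158: |R|=1.16216 >1
Interval (-6.0000, 0).

(-6.0000,0); λ=-4 ⇒ h* = (6)/4 = 1.5000.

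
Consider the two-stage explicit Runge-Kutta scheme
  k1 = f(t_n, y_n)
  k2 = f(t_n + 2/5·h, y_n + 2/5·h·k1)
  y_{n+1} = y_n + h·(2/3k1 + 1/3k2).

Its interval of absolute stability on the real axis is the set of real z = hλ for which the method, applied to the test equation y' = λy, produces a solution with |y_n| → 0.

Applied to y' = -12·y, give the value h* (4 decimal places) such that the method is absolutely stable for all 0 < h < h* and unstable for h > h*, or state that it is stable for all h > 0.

Set f=λy, z=hλ:
  k1=λy_n ⇒ h·k1=z·y_n;  k2=λ(1+2/5z)y_n ⇒ h·k2=z(1+2/5z)y_n
  y_{n+1}/y_n = 1 + 2/3z + 1/3z(1+2/5z) = 1 + z + 2/15z²
  R(z) = 1 + z + 2/15z².

Solve |R(x)|<1 on ℝ⁻.
x=-1.38: |R|=0.1261
R=1: x+2/15x²=0 ⇒ x=−15/2=-7.5000; min R=1−1/(4·2/15)=-0.8750>−1
Confirm numerically:
  x=-5.638: |R|=0.39973 <1
  x=-4.646: |R|=0.76796 <1
  x=-3.758: |R|=0.87499 <1
  x=-8.002: |R|=1.53560 >1
  x=-7.888: |R|=1.40807 >1
  x=-7.867: |R|=1.38496 >1
Interval (-7.5000, 0).

(-7.5000,0); λ=-12 ⇒ h* = (15/2)/12 = 0.6250.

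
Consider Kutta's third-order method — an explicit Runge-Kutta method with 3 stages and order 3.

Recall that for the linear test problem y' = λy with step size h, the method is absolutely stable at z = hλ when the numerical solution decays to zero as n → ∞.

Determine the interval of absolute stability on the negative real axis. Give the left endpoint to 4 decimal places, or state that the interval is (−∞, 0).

z∈(-2.5127,0).

With y'=λy (z=hλ):
  order 3, 3-stage ⇒ R(z)=1+z+z^2/2+z^3/6
  (e.g. R(-1.59)=0.00410, |R|=0.00410)

Solve |R(x)|<1 on ℝ⁻.
x=-1.59: |R|=0.0041
|R(-2.5)|=0.9792 |R(-2.38)|=0.7947 |R(-1.26)|=0.2004
Bisect:
  x_lo=-2.8383 |R|=1.6211  x_hi=-0.1693 |R|=0.8442
  mid=-1.50378 |R|=0.06013 →hi
  mid=-2.17103 |R|=0.51982 →hi
  mid=-2.50465 |R|=0.98673 →hi
  mid=-2.67146 |R|=1.28067 →lo
  mid=-2.58805 |R|=1.12818 →lo
  mid=-2.54635 |R|=1.05611 →lo
  mid=-2.52550 |R|=1.02109 →lo
  mid=-2.51507 |R|=1.00383 →lo
  mid=-2.50986 |R|=0.99526 →hi
  mid=-2.51247 |R|=0.99954 →hi
  ...
  [-2.51279,-2.51263] ⇒ x*=-2.5127
So |R|<1 on (-2.5127, 0).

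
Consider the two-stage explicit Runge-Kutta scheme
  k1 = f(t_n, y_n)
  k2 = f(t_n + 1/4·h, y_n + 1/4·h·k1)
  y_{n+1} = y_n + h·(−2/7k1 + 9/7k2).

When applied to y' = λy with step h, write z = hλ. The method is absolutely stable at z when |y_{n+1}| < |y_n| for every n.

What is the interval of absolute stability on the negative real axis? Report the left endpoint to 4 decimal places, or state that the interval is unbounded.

z∈(-3.1111,0).

Set f=λy, z=hλ:
  k1=λy_n ⇒ h·k1=z·y_n;  k2=λ(1+1/4z)y_n ⇒ h·k2=z(1+1/4z)y_n
  y_{n+1}/y_n = 1 − 2/7z + 9/7z(1+1/4z) = 1 + z + 9/28z²
  R(z) = 1 + z + 9/28z².

Boundary: |R(x)|=1, x<0.
x=-0.84: |R|=0.3868
R=1: x+9/28x²=0 ⇒ x=−28/9=-3.1111; min R=1−1/(4·9/28)=0.2222>−1
Confirm numerically:
  x=-2.663: |R|=0.61643 <1
  x=-1.811: |R|=0.24320 <1
  x=-1.746: |R|=0.23388 <1
  x=-1.328: |R|=0.23887 <1
  x=-3.639: |R|=1.61746 >1
  x=-3.309: |R|=1.21048 >1
  x=-3.171: |R|=1.06104 >1
Stable set (-3.1111, 0).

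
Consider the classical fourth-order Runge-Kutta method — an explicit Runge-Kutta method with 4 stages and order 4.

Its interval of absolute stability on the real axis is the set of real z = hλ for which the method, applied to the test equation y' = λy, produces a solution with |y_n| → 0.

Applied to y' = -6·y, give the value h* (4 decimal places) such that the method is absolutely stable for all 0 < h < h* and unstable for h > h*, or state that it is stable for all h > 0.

(-2.7853,0); λ=-6 ⇒ h* = 0.4642.

On y'=λy, z=hλ:
  order 4, 4-stage ⇒ R(z)=1+z+z^2/2+z^3/6+z^4/24
  (e.g. R(-1.54)=0.27144, |R|=0.27144)

Boundary: |R(x)|=1, x<0.
x=-1.54: |R|=0.2714
|R(-1.18)|=0.3231 |R(-0.88)|=0.4186 |R(-0.6)|=0.5494
Bisect:
  x_lo=-3.4031 |R|=2.4074  x_hi=-0.3325 |R|=0.7171
  mid=-1.86784 |R|=0.29764 →hi
  mid=-2.63550 |R|=0.79666 →hi
  mid=-3.01932 |R|=1.41411 →lo
  mid=-2.82741 |R|=1.06538 →lo
  mid=-2.73145 |R|=0.92181 →hi
  mid=-2.77943 |R|=0.99120 →hi
  mid=-2.80342 |R|=1.02768 →lo
  mid=-2.79143 |R|=1.00928 →lo
  ...
  [-2.78543,-2.78524] ⇒ x*=-2.7853
So |R|<1 on (-2.7853, 0).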